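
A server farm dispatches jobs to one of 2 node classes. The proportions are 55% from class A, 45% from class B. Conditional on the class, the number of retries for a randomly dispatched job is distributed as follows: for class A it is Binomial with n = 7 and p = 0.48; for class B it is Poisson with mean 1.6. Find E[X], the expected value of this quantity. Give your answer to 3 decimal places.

2.568

Component means — A: 3.36; B: 1.6.
E[X] = 0.55·3.36 + 0.45·1.6 = 2.568.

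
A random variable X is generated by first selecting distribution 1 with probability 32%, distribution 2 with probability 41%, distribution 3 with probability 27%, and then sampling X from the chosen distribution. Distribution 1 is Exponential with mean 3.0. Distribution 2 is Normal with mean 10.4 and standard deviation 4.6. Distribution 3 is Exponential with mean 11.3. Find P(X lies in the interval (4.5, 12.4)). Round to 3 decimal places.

0.390

Conditional on each component, P(4.5 < X < 12.4): 1: 0.207101; 2: 0.568325; 3: 0.337752.
By total probability, P(4.5 < X < 12.4) = 0.32·0.207101 + 0.41·0.568325 + 0.27·0.337752 = 0.390479.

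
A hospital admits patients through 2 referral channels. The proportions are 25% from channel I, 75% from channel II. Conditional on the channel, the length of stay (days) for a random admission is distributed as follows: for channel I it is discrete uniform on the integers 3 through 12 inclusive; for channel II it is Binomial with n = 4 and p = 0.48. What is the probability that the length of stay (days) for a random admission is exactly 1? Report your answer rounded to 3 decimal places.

Conditional on each channel, P(X = 1): I: 0; II: 0.269967.
By total probability, P(X = 1) = 0.25·0 + 0.75·0.269967 = 0.202476.

0.202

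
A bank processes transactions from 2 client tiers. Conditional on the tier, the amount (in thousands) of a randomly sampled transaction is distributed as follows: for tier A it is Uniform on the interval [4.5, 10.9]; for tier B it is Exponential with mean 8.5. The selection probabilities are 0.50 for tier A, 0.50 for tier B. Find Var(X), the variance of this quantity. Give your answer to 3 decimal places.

Per component, A: μ=7.7, E[X²]=62.7033; B: μ=8.5, E[X²]=144.5.
E[X] = 0.5·7.7 + 0.5·8.5 = 8.1.
E[X²] = 0.5·62.7033 + 0.5·144.5 = 103.602.
Var(X) = E[X²] − (E[X])² = 103.602 − 65.61 = 37.9917.

37.992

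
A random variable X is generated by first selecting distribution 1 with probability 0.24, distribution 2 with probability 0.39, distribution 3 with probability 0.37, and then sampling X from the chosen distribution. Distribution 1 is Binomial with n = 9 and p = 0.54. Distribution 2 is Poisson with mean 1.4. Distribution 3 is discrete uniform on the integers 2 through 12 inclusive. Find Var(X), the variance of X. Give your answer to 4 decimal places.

Per component, 1: μ=4.86, E[X²]=25.8552; 2: μ=1.4, E[X²]=3.36; 3: μ=7, E[X²]=59.
E[X] = 0.24·4.86 + 0.39·1.4 + 0.37·7 = 4.3024.
E[X²] = 0.24·25.8552 + 0.39·3.36 + 0.37·59 = 29.3456.
Var(X) = E[X²] − (E[X])² = 29.3456 − 18.5106 = 10.835.

10.8350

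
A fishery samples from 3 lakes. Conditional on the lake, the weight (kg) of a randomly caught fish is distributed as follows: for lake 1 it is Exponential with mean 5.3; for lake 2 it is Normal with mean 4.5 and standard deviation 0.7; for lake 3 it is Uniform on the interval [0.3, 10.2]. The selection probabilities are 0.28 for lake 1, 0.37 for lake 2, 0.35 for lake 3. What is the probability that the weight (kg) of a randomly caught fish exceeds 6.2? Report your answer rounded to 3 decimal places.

Conditional on each lake, P(X > 6.2): 1: 0.310426; 2: 0.00757922; 3: 0.40404.
By total probability, P(X > 6.2) = 0.28·0.310426 + 0.37·0.00757922 + 0.35·0.40404 = 0.231138.

0.231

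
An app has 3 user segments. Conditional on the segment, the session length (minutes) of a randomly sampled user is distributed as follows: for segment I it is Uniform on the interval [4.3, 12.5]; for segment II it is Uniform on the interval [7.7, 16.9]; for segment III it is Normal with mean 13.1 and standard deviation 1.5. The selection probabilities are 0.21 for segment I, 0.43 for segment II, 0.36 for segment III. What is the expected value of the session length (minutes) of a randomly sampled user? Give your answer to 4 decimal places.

11.7690

Component means — I: 8.4; II: 12.3; III: 13.1.
E[X] = 0.21·8.4 + 0.43·12.3 + 0.36·13.1 = 11.769.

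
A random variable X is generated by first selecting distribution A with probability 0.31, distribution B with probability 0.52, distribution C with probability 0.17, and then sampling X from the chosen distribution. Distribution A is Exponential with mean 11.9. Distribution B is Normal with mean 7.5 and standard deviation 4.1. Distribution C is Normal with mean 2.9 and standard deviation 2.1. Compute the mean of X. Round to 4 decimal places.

Component means — A: 11.9; B: 7.5; C: 2.9.
E[X] = 0.31·11.9 + 0.52·7.5 + 0.17·2.9 = 8.082.

8.0820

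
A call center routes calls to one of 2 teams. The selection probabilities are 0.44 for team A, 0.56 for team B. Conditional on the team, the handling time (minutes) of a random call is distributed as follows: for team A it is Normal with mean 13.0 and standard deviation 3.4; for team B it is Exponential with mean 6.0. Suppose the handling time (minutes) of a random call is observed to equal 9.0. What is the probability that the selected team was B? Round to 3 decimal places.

0.446

Likelihoods f(9.0 | ·): A: 0.0587329; B: 0.0371884.
Posterior ∝ prior × likelihood. Numerator for B: 0.56·0.0371884 = 0.0208255.
Normalizing constant: 0.44·0.0587329 + 0.56·0.0371884 = 0.046668.
P(B | observation) = 0.0208255 / 0.046668 = 0.446248.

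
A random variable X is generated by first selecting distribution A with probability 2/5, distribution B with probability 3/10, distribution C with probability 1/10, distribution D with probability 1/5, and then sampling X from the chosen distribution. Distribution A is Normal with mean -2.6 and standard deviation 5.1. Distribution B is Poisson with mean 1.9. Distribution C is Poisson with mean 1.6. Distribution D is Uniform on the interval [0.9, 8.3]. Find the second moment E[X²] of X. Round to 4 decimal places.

For each component E[X²] = Var + (mean)², giving A: 32.77; B: 5.51; C: 4.16; D: 25.7233.
Overall E[X²] = 0.4·32.77 + 0.3·5.51 + 0.1·4.16 + 0.2·25.7233 = 20.3217.

20.3217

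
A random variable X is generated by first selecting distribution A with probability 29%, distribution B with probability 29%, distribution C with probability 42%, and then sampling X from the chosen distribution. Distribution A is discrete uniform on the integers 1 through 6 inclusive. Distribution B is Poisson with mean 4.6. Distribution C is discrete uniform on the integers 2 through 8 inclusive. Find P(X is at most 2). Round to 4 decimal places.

0.2038

Conditional on each component, P(X ≤ 2): A: 0.333333; B: 0.162639; C: 0.142857.
By total probability, P(X ≤ 2) = 0.29·0.333333 + 0.29·0.162639 + 0.42·0.142857 = 0.203832.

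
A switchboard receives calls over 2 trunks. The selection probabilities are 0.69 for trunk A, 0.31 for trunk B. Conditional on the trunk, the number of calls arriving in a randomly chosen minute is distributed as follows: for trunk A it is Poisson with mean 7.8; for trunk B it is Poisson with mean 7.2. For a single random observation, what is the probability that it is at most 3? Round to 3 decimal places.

Conditional on each trunk, P(X ≤ 3): A: 0.0484766; B: 0.0719171.
By total probability, P(X ≤ 3) = 0.69·0.0484766 + 0.31·0.0719171 = 0.0557431.

0.056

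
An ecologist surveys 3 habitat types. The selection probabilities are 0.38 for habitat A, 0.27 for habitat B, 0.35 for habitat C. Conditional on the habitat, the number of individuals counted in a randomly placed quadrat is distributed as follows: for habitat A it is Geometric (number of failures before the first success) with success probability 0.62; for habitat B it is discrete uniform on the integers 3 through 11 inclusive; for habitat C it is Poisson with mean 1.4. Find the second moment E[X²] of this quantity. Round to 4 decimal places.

16.7244

For each component E[X²] = Var + (mean)², giving A: 1.3642; B: 55.6667; C: 3.36.
Overall E[X²] = 0.38·1.3642 + 0.27·55.6667 + 0.35·3.36 = 16.7244.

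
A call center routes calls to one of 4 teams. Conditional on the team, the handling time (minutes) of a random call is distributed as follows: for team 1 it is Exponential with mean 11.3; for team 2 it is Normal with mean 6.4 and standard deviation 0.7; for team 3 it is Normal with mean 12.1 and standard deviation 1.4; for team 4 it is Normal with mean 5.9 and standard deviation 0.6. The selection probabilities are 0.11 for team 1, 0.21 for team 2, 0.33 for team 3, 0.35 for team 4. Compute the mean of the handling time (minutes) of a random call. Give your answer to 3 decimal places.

8.645

Component means — 1: 11.3; 2: 6.4; 3: 12.1; 4: 5.9.
E[X] = 0.11·11.3 + 0.21·6.4 + 0.33·12.1 + 0.35·5.9 = 8.645.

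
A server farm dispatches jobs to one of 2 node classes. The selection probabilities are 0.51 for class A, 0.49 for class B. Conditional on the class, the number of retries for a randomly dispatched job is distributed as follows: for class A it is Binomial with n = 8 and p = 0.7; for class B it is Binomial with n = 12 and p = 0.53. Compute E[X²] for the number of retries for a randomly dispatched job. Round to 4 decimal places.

38.1354

For each component E[X²] = Var + (mean)², giving A: 33.04; B: 43.4388.
Overall E[X²] = 0.51·33.04 + 0.49·43.4388 = 38.1354.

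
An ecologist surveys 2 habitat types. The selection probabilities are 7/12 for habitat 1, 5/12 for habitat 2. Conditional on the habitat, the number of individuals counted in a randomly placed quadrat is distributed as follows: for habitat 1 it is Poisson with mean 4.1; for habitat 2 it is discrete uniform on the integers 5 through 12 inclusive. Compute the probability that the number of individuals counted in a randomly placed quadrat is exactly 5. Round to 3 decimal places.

0.145

Conditional on each habitat, P(X = 5): 1: 0.160004; 2: 0.125.
By total probability, P(X = 5) = 0.583333·0.160004 + 0.416667·0.125 = 0.145419.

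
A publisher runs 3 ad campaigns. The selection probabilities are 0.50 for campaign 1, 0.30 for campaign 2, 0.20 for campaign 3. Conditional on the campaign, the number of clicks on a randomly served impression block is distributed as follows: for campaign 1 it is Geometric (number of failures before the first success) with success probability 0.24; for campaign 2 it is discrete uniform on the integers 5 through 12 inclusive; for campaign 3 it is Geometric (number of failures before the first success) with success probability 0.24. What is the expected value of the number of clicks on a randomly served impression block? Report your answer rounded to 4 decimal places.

4.7667

Component means — 1: 3.16667; 2: 8.5; 3: 3.16667.
E[X] = 0.5·3.16667 + 0.3·8.5 + 0.2·3.16667 = 4.76667.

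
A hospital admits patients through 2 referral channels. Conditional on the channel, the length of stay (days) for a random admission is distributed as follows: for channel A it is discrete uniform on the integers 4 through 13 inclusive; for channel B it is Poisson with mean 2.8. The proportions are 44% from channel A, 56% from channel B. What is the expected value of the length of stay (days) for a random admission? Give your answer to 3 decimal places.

Component means — A: 8.5; B: 2.8.
E[X] = 0.44·8.5 + 0.56·2.8 = 5.308.

5.308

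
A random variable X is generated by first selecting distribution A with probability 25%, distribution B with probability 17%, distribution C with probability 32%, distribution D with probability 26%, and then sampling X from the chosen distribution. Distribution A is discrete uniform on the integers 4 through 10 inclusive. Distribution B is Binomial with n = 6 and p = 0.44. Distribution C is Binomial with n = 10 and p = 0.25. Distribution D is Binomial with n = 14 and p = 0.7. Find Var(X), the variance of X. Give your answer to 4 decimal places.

Per component, A: μ=7, E[X²]=53; B: μ=2.64, E[X²]=8.448; C: μ=2.5, E[X²]=8.125; D: μ=9.8, E[X²]=98.98.
E[X] = 0.25·7 + 0.17·2.64 + 0.32·2.5 + 0.26·9.8 = 5.5468.
E[X²] = 0.25·53 + 0.17·8.448 + 0.32·8.125 + 0.26·98.98 = 43.021.
Var(X) = E[X²] − (E[X])² = 43.021 − 30.767 = 12.254.

12.2540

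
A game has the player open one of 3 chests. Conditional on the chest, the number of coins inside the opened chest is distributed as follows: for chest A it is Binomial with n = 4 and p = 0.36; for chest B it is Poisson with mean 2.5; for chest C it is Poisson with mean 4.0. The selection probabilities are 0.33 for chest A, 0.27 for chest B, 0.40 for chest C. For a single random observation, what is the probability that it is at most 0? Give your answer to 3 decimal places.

Conditional on each chest, P(X ≤ 0): A: 0.167772; B: 0.082085; C: 0.0183156.
By total probability, P(X ≤ 0) = 0.33·0.167772 + 0.27·0.082085 + 0.4·0.0183156 = 0.084854.

0.085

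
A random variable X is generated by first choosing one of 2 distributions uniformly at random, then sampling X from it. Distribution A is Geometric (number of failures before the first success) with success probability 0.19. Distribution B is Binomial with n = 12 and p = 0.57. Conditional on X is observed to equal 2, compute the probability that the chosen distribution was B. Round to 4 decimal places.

0.0358

Likelihoods P(X=2 | ·): A: 0.124659; B: 0.00463424.
Posterior ∝ prior × likelihood. Numerator for B: 0.5·0.00463424 = 0.00231712.
Normalizing constant: 0.5·0.124659 + 0.5·0.00463424 = 0.0646466.
P(B | observation) = 0.00231712 / 0.0646466 = 0.0358428.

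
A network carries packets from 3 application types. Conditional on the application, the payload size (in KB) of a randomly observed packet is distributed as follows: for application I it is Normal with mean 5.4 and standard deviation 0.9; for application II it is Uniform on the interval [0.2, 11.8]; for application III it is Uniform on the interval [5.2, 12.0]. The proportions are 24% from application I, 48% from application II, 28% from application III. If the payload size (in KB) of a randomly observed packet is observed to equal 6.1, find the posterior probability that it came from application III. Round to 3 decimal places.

Likelihoods f(6.1 | ·): I: 0.327572; II: 0.0862069; III: 0.147059.
Posterior ∝ prior × likelihood. Numerator for III: 0.28·0.147059 = 0.0411765.
Normalizing constant: 0.24·0.327572 + 0.48·0.0862069 + 0.28·0.147059 = 0.161173.
P(III | observation) = 0.0411765 / 0.161173 = 0.25548.

0.255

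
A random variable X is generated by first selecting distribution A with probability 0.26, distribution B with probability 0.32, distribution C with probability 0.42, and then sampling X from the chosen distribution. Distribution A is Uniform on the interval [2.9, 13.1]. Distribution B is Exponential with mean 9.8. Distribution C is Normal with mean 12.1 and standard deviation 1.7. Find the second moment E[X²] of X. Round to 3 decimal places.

For each component E[X²] = Var + (mean)², giving A: 72.67; B: 192.08; C: 149.3.
Overall E[X²] = 0.26·72.67 + 0.32·192.08 + 0.42·149.3 = 143.066.

143.066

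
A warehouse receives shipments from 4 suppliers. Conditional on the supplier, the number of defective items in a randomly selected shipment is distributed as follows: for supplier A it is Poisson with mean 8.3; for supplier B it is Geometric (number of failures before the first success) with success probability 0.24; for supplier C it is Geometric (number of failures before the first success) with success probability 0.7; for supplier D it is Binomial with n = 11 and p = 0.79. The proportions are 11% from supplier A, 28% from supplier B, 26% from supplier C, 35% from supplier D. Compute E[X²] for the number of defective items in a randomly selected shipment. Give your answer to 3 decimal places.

For each component E[X²] = Var + (mean)², giving A: 77.19; B: 23.2222; C: 0.795918; D: 77.341.
Overall E[X²] = 0.11·77.19 + 0.28·23.2222 + 0.26·0.795918 + 0.35·77.341 = 42.2694.

42.269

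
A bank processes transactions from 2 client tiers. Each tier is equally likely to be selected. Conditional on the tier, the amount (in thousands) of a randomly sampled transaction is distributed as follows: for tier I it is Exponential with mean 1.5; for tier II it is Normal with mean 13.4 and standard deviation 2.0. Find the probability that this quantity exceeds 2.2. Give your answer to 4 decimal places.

Conditional on each tier, P(X > 2.2): I: 0.230693; II: 1.
By total probability, P(X > 2.2) = 0.5·0.230693 + 0.5·1 = 0.615347.

0.6153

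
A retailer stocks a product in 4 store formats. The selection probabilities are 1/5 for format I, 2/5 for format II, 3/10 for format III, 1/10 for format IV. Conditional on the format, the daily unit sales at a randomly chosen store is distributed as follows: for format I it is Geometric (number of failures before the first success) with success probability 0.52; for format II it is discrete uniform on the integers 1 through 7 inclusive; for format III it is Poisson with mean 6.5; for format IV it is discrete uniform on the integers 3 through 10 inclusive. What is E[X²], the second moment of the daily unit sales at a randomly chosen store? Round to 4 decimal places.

For each component E[X²] = Var + (mean)², giving I: 2.62722; II: 20; III: 48.75; IV: 47.5.
Overall E[X²] = 0.2·2.62722 + 0.4·20 + 0.3·48.75 + 0.1·47.5 = 27.9004.

27.9004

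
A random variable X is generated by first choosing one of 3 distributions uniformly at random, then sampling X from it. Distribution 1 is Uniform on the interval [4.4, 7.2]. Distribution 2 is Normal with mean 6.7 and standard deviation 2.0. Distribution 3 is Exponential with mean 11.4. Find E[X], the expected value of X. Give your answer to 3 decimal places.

Component means — 1: 5.8; 2: 6.7; 3: 11.4.
E[X] = 0.333333·5.8 + 0.333333·6.7 + 0.333333·11.4 = 7.96667.

7.967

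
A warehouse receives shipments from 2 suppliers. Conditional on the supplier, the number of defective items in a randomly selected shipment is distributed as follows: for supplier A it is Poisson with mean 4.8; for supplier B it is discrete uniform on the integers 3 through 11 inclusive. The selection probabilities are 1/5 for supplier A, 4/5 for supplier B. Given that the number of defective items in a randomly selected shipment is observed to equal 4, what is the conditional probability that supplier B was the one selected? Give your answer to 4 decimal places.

Likelihoods P(X=4 | ·): A: 0.182029; B: 0.111111.
Posterior ∝ prior × likelihood. Numerator for B: 0.8·0.111111 = 0.0888889.
Normalizing constant: 0.2·0.182029 + 0.8·0.111111 = 0.125295.
P(B | observation) = 0.0888889 / 0.125295 = 0.709439.

0.7094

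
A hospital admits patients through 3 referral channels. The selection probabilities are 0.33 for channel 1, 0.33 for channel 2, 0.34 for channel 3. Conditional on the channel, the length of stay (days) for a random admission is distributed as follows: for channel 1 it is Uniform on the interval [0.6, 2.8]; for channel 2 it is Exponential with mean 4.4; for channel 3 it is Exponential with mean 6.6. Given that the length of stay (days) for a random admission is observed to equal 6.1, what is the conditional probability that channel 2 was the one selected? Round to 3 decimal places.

0.478

Likelihoods f(6.1 | ·): 1: 0; 2: 0.0568142; 3: 0.0601261.
Posterior ∝ prior × likelihood. Numerator for 2: 0.33·0.0568142 = 0.0187487.
Normalizing constant: 0.33·0 + 0.33·0.0568142 + 0.34·0.0601261 = 0.0391916.
P(2 | observation) = 0.0187487 / 0.0391916 = 0.478386.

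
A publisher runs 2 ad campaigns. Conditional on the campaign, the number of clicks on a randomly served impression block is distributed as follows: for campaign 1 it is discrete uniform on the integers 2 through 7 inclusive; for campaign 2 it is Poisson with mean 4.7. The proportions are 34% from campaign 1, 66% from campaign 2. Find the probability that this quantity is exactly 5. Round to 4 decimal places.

Conditional on each campaign, P(X = 5): 1: 0.166667; 2: 0.17383.
By total probability, P(X = 5) = 0.34·0.166667 + 0.66·0.17383 = 0.171394.

0.1714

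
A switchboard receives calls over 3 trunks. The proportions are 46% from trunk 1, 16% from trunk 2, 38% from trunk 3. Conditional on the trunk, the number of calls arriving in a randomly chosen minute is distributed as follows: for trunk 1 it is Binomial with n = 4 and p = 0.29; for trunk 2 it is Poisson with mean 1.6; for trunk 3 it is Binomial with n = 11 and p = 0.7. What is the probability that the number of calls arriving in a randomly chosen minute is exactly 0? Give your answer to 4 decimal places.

Conditional on each trunk, P(X = 0): 1: 0.254117; 2: 0.201897; 3: 1.77147e-06.
By total probability, P(X = 0) = 0.46·0.254117 + 0.16·0.201897 + 0.38·1.77147e-06 = 0.149198.

0.1492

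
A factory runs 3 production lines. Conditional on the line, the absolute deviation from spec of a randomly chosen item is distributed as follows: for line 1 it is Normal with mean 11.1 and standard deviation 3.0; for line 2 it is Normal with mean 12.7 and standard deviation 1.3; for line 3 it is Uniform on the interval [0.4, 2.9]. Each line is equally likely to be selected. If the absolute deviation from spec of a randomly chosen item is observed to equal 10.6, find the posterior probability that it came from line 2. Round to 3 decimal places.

0.388

Likelihoods f(10.6 | ·): 1: 0.131147; 2: 0.0832392; 3: 0.
Posterior ∝ prior × likelihood. Numerator for 2: 0.333333·0.0832392 = 0.0277464.
Normalizing constant: 0.333333·0.131147 + 0.333333·0.0832392 + 0.333333·0 = 0.0714619.
P(2 | observation) = 0.0277464 / 0.0714619 = 0.388268.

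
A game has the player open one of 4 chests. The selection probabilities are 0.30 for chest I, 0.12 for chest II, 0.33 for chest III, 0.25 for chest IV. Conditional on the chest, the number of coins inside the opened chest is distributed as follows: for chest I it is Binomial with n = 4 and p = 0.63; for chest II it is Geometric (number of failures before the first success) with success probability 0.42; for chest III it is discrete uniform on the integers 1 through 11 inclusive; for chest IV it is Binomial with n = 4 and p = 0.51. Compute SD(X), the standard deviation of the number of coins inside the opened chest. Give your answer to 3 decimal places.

Per component, I: μ=2.52, E[X²]=7.2828; II: μ=1.38095, E[X²]=5.19501; III: μ=6, E[X²]=46; IV: μ=2.04, E[X²]=5.1612.
E[X] = 0.3·2.52 + 0.12·1.38095 + 0.33·6 + 0.25·2.04 = 3.41171.
E[X²] = 0.3·7.2828 + 0.12·5.19501 + 0.33·46 + 0.25·5.1612 = 19.2785.
Var(X) = E[X²] − (E[X])² = 19.2785 − 11.6398 = 7.63875.
SD(X) = √7.63875 = 2.76383.

2.764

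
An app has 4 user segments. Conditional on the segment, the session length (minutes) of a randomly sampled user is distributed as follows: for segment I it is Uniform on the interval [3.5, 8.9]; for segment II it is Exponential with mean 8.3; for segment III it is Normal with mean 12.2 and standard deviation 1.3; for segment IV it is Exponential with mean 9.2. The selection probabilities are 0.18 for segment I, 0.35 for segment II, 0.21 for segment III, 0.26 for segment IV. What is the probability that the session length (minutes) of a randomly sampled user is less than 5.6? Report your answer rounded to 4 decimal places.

Conditional on each segment, P(X < 5.6): I: 0.388889; II: 0.49069; III: 1.91798e-07; IV: 0.45594.
By total probability, P(X < 5.6) = 0.18·0.388889 + 0.35·0.49069 + 0.21·1.91798e-07 + 0.26·0.45594 = 0.360286.

0.3603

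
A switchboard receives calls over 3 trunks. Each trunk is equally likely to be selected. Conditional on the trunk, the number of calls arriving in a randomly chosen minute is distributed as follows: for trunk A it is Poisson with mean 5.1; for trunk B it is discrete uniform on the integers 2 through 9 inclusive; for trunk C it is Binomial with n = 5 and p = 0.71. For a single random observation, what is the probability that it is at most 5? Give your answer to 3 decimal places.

Conditional on each trunk, P(X ≤ 5): A: 0.59842; B: 0.5; C: 1.
By total probability, P(X ≤ 5) = 0.333333·0.59842 + 0.333333·0.5 + 0.333333·1 = 0.699473.

0.699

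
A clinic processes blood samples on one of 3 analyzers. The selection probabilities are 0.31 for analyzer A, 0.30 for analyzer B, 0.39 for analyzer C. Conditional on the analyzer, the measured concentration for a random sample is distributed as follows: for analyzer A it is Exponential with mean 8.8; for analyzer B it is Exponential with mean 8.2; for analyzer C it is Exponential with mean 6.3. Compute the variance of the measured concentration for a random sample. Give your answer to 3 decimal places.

60.869

Per component, A: μ=8.8, E[X²]=154.88; B: μ=8.2, E[X²]=134.48; C: μ=6.3, E[X²]=79.38.
E[X] = 0.31·8.8 + 0.3·8.2 + 0.39·6.3 = 7.645.
E[X²] = 0.31·154.88 + 0.3·134.48 + 0.39·79.38 = 119.315.
Var(X) = E[X²] − (E[X])² = 119.315 − 58.446 = 60.869.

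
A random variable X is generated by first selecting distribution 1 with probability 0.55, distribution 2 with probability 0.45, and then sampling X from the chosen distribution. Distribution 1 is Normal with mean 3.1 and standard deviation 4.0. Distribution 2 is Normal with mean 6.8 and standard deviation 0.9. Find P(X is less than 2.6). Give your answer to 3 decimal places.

0.248

Conditional on each component, P(X < 2.6): 1: 0.450262; 2: 1.53063e-06.
By total probability, P(X < 2.6) = 0.55·0.450262 + 0.45·1.53063e-06 = 0.247645.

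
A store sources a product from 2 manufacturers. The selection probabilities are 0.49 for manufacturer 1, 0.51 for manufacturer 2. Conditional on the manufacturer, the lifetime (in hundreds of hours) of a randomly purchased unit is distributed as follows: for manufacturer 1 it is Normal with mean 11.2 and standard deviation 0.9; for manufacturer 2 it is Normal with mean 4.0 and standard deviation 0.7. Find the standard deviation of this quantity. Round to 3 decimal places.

3.688

Per component, 1: μ=11.2, E[X²]=126.25; 2: μ=4, E[X²]=16.49.
E[X] = 0.49·11.2 + 0.51·4 = 7.528.
E[X²] = 0.49·126.25 + 0.51·16.49 = 70.2724.
Var(X) = E[X²] − (E[X])² = 70.2724 − 56.6708 = 13.6016.
SD(X) = √13.6016 = 3.68804.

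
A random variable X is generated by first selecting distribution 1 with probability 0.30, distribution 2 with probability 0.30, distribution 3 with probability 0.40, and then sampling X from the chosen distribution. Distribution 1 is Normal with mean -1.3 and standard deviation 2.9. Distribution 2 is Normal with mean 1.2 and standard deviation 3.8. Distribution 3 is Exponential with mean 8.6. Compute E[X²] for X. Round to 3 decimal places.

For each component E[X²] = Var + (mean)², giving 1: 10.1; 2: 15.88; 3: 147.92.
Overall E[X²] = 0.3·10.1 + 0.3·15.88 + 0.4·147.92 = 66.962.

66.962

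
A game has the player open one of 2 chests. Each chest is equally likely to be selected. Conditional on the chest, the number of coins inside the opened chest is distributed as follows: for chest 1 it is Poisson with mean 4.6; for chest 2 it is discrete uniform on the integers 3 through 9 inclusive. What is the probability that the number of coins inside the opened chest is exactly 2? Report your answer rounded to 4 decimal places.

Conditional on each chest, P(X = 2): 1: 0.106348; 2: 0.
By total probability, P(X = 2) = 0.5·0.106348 + 0.5·0 = 0.0531742.

0.0532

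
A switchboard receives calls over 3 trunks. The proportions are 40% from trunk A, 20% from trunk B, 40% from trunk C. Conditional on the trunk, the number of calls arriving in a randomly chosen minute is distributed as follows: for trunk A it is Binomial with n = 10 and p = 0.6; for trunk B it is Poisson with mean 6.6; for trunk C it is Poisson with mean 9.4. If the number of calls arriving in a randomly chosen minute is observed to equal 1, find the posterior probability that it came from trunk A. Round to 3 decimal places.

Likelihoods P(X=1 | ·): A: 0.00157286; B: 0.00897843; C: 0.000777606.
Posterior ∝ prior × likelihood. Numerator for A: 0.4·0.00157286 = 0.000629146.
Normalizing constant: 0.4·0.00157286 + 0.2·0.00897843 + 0.4·0.000777606 = 0.00273587.
P(A | observation) = 0.000629146 / 0.00273587 = 0.229961.

0.230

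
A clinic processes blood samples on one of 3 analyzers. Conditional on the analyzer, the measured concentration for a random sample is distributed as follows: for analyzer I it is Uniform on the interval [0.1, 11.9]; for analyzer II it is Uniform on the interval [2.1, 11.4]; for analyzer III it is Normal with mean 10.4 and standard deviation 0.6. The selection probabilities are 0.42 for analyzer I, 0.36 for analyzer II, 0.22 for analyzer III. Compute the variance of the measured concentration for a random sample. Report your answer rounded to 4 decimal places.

10.4764

Per component, I: μ=6, E[X²]=47.6033; II: μ=6.75, E[X²]=52.77; III: μ=10.4, E[X²]=108.52.
E[X] = 0.42·6 + 0.36·6.75 + 0.22·10.4 = 7.238.
E[X²] = 0.42·47.6033 + 0.36·52.77 + 0.22·108.52 = 62.865.
Var(X) = E[X²] − (E[X])² = 62.865 − 52.3886 = 10.4764.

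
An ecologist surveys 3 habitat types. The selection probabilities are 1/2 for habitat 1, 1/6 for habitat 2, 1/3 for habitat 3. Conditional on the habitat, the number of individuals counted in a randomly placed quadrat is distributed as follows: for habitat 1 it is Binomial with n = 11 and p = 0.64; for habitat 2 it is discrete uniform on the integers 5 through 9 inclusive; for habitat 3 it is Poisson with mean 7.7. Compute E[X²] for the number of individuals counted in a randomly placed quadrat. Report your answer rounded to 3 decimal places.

For each component E[X²] = Var + (mean)², giving 1: 52.096; 2: 51; 3: 66.99.
Overall E[X²] = 0.5·52.096 + 0.166667·51 + 0.333333·66.99 = 56.878.

56.878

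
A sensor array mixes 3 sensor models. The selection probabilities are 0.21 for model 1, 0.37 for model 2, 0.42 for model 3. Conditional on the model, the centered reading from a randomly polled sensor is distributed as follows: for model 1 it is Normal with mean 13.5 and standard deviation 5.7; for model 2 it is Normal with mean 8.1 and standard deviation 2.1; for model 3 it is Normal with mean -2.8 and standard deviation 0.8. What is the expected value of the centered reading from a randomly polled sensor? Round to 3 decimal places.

Component means — 1: 13.5; 2: 8.1; 3: -2.8.
E[X] = 0.21·13.5 + 0.37·8.1 + 0.42·-2.8 = 4.656.

4.656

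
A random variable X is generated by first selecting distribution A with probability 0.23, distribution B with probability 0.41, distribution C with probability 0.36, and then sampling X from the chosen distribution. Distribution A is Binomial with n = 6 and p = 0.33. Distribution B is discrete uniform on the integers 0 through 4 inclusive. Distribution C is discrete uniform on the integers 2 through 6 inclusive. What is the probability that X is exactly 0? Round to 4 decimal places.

Conditional on each component, P(X = 0): A: 0.0904584; B: 0.2; C: 0.
By total probability, P(X = 0) = 0.23·0.0904584 + 0.41·0.2 + 0.36·0 = 0.102805.

0.1028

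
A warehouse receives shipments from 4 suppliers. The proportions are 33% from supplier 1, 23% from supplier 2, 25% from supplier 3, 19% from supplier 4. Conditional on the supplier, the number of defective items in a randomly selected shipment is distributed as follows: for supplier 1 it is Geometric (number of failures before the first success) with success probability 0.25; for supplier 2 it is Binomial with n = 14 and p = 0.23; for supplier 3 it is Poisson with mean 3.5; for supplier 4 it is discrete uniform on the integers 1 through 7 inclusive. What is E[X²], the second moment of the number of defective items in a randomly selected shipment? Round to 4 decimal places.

For each component E[X²] = Var + (mean)², giving 1: 21; 2: 12.8478; 3: 15.75; 4: 20.
Overall E[X²] = 0.33·21 + 0.23·12.8478 + 0.25·15.75 + 0.19·20 = 17.6225.

17.6225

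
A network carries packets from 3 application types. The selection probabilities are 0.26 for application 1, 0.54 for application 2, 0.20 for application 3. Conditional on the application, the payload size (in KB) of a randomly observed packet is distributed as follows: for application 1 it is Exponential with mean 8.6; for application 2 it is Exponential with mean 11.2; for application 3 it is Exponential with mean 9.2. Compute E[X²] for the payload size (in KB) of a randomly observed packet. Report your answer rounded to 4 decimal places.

207.7904

For each component E[X²] = Var + (mean)², giving 1: 147.92; 2: 250.88; 3: 169.28.
Overall E[X²] = 0.26·147.92 + 0.54·250.88 + 0.2·169.28 = 207.79.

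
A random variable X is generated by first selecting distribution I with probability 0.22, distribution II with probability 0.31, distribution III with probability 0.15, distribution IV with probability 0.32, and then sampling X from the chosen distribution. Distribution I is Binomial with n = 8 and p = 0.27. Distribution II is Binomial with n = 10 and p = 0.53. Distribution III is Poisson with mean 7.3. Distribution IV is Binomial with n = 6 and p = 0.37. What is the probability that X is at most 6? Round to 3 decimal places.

0.841

Conditional on each component, P(X ≤ 6): I: 0.999361; II: 0.774499; III: 0.406032; IV: 1.
By total probability, P(X ≤ 6) = 0.22·0.999361 + 0.31·0.774499 + 0.15·0.406032 + 0.32·1 = 0.840859.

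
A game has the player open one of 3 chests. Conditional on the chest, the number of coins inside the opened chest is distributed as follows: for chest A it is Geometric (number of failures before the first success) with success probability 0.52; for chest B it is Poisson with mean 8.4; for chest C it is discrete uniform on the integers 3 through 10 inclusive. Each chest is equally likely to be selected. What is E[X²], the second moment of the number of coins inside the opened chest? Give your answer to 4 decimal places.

43.0291

For each component E[X²] = Var + (mean)², giving A: 2.62722; B: 78.96; C: 47.5.
Overall E[X²] = 0.333333·2.62722 + 0.333333·78.96 + 0.333333·47.5 = 43.0291.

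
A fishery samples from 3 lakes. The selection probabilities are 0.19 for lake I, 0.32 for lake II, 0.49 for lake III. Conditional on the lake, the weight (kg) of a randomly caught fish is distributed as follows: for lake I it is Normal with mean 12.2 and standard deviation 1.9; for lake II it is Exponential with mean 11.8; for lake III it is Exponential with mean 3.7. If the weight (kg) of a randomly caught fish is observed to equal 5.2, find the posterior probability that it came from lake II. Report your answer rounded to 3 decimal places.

0.349

Likelihoods f(5.2 | ·): I: 0.000236989; II: 0.0545424; III: 0.0662885.
Posterior ∝ prior × likelihood. Numerator for II: 0.32·0.0545424 = 0.0174536.
Normalizing constant: 0.19·0.000236989 + 0.32·0.0545424 + 0.49·0.0662885 = 0.04998.
P(II | observation) = 0.0174536 / 0.04998 = 0.349211.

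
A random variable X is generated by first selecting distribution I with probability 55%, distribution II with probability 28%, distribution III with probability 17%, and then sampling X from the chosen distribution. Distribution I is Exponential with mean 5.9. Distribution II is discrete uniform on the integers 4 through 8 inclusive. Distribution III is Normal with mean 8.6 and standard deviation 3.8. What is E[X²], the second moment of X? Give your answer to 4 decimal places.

63.9590

For each component E[X²] = Var + (mean)², giving I: 69.62; II: 38; III: 88.4.
Overall E[X²] = 0.55·69.62 + 0.28·38 + 0.17·88.4 = 63.959.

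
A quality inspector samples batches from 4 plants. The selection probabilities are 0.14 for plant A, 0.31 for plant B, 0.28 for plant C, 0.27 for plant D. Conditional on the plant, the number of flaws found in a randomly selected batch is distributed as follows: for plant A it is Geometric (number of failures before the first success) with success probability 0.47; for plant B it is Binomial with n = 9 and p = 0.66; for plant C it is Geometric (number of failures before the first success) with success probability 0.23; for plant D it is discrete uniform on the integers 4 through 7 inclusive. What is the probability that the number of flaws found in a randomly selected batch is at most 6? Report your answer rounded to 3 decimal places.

Conditional on each plant, P(X ≤ 6): A: 0.988253; B: 0.639043; C: 0.839515; D: 0.75.
By total probability, P(X ≤ 6) = 0.14·0.988253 + 0.31·0.639043 + 0.28·0.839515 + 0.27·0.75 = 0.774023.

0.774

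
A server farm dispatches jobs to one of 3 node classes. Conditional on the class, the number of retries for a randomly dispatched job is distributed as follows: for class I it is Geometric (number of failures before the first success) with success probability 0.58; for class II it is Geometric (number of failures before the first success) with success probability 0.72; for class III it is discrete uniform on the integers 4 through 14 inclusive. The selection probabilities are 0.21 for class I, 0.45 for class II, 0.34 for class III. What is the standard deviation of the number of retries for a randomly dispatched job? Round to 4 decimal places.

Per component, I: μ=0.724138, E[X²]=1.77289; II: μ=0.388889, E[X²]=0.691358; III: μ=9, E[X²]=91.
E[X] = 0.21·0.724138 + 0.45·0.388889 + 0.34·9 = 3.38707.
E[X²] = 0.21·1.77289 + 0.45·0.691358 + 0.34·91 = 31.6234.
Var(X) = E[X²] − (E[X])² = 31.6234 − 11.4722 = 20.1512.
SD(X) = √20.1512 = 4.48901.

4.4890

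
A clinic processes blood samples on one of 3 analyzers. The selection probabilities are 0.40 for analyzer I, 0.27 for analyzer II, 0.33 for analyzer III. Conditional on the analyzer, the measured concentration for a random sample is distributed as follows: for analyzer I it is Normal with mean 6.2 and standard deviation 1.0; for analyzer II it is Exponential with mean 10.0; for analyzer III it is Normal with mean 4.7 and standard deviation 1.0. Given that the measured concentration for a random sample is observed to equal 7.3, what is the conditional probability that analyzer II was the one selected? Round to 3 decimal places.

Likelihoods f(7.3 | ·): I: 0.217852; II: 0.0481909; III: 0.013583.
Posterior ∝ prior × likelihood. Numerator for II: 0.27·0.0481909 = 0.0130115.
Normalizing constant: 0.4·0.217852 + 0.27·0.0481909 + 0.33·0.013583 = 0.104635.
P(II | observation) = 0.0130115 / 0.104635 = 0.124352.

0.124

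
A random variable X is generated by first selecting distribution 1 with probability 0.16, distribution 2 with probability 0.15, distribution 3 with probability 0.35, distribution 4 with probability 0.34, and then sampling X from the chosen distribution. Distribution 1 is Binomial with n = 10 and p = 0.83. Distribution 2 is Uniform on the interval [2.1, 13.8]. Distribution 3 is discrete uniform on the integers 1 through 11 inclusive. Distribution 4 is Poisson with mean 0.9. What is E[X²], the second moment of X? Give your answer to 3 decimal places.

39.121

For each component E[X²] = Var + (mean)², giving 1: 70.301; 2: 74.61; 3: 46; 4: 1.71.
Overall E[X²] = 0.16·70.301 + 0.15·74.61 + 0.35·46 + 0.34·1.71 = 39.1211.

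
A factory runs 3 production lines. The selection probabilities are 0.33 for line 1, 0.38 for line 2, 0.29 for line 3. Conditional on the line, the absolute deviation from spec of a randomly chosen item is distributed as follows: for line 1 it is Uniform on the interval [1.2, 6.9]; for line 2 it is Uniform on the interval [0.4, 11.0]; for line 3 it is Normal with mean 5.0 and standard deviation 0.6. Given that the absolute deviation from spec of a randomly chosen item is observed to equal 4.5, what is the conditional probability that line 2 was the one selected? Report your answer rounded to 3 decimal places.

0.156

Likelihoods f(4.5 | ·): 1: 0.175439; 2: 0.0943396; 3: 0.469853.
Posterior ∝ prior × likelihood. Numerator for 2: 0.38·0.0943396 = 0.0358491.
Normalizing constant: 0.33·0.175439 + 0.38·0.0943396 + 0.29·0.469853 = 0.230001.
P(2 | observation) = 0.0358491 / 0.230001 = 0.155865.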